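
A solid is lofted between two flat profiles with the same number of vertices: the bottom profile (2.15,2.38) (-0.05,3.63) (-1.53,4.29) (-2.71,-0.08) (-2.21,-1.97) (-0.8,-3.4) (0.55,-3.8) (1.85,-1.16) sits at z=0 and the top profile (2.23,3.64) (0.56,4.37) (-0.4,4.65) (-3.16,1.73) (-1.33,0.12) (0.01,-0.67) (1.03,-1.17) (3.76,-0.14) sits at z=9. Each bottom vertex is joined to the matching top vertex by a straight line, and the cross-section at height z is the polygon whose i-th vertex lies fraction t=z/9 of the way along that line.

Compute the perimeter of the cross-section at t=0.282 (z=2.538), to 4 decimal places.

Cross-section at t=0.282: each vertex is (1-t)·p0[i] + t·p1[i].
  v1: (1-0.282)·(2.15,2.38) + 0.282·(2.23,3.64) = (2.1726,2.7353)
  v2: (1-0.282)·(-0.05,3.63) + 0.282·(0.56,4.37) = (0.1220,3.8387)
  v3: (1-0.282)·(-1.53,4.29) + 0.282·(-0.4,4.65) = (-1.2113,4.3915)
  v4: (1-0.282)·(-2.71,-0.08) + 0.282·(-3.16,1.73) = (-2.8369,0.4304)
  v5: (1-0.282)·(-2.21,-1.97) + 0.282·(-1.33,0.12) = (-1.9618,-1.3806)
  v6: (1-0.282)·(-0.8,-3.4) + 0.282·(0.01,-0.67) = (-0.5716,-2.6301)
  v7: (1-0.282)·(0.55,-3.8) + 0.282·(1.03,-1.17) = (0.6854,-3.0583)
  v8: (1-0.282)·(1.85,-1.16) + 0.282·(3.76,-0.14) = (2.3886,-0.8724)
Perimeter = Σ |v_{i+1} − v_i|:
  edge 1→2: √(-2.0505² + 1.1034²) = 2.3285 (running 2.3285)
  edge 2→3: √(-1.3334² + 0.5528²) = 1.4434 (running 3.7720)
  edge 3→4: √(-1.6256² + -3.9611²) = 4.2817 (running 8.0536)
  edge 4→5: √(0.8751² + -1.8110²) = 2.0114 (running 10.0650)
  edge 5→6: √(1.3903² + -1.2495²) = 1.8693 (running 11.9343)
  edge 6→7: √(1.2569² + -0.4282²) = 1.3279 (running 13.2621)
  edge 7→8: √(1.7033² + 2.1860²) = 2.7712 (running 16.0334)
  edge 8→1: √(-0.2161² + 3.6077²) = 3.6141 (running 19.6475)
Perimeter = 19.6475

Perimeter at t=0.282: 19.6475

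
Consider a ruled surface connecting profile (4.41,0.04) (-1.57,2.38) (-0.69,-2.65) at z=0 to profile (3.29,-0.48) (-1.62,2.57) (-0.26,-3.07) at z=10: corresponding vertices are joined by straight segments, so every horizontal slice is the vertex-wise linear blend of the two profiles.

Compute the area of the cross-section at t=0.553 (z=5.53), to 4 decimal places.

Area at t=0.553: 12.8953

Cross-section at t=0.553: each vertex is (1-t)·p0[i] + t·p1[i].
  v1: (1-0.553)·(4.41,0.04) + 0.553·(3.29,-0.48) = (3.7906,-0.2476)
  v2: (1-0.553)·(-1.57,2.38) + 0.553·(-1.62,2.57) = (-1.5977,2.4851)
  v3: (1-0.553)·(-0.69,-2.65) + 0.553·(-0.26,-3.07) = (-0.4522,-2.8823)
Shoelace sum Σ(x_i·y_{i+1} − x_{i+1}·y_i):
  i=1: 3.7906·2.4851 − -1.5977·-0.2476 = +9.0245 (running +9.0245)
  i=2: -1.5977·-2.8823 − -0.4522·2.4851 = +5.7286 (running +14.7531)
  i=3: -0.4522·-0.2476 − 3.7906·-2.8823 = +11.0376 (running +25.7907)
Area = |Σ|/2 = |25.7907|/2 = 12.8953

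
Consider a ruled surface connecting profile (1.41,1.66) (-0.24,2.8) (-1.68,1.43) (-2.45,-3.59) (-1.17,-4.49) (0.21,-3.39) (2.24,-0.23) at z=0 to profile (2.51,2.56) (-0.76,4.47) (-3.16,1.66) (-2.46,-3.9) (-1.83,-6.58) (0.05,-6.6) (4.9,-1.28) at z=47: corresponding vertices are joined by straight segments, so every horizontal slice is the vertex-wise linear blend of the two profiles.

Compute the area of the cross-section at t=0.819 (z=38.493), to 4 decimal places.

Area at t=0.819: 48.1867

Cross-section at t=0.819: each vertex is (1-t)·p0[i] + t·p1[i].
  v1: (1-0.819)·(1.41,1.66) + 0.819·(2.51,2.56) = (2.3109,2.3971)
  v2: (1-0.819)·(-0.24,2.8) + 0.819·(-0.76,4.47) = (-0.6659,4.1677)
  v3: (1-0.819)·(-1.68,1.43) + 0.819·(-3.16,1.66) = (-2.8921,1.6184)
  v4: (1-0.819)·(-2.45,-3.59) + 0.819·(-2.46,-3.9) = (-2.4582,-3.8439)
  v5: (1-0.819)·(-1.17,-4.49) + 0.819·(-1.83,-6.58) = (-1.7105,-6.2017)
  v6: (1-0.819)·(0.21,-3.39) + 0.819·(0.05,-6.6) = (0.0790,-6.0190)
  v7: (1-0.819)·(2.24,-0.23) + 0.819·(4.9,-1.28) = (4.4185,-1.0899)
Shoelace sum Σ(x_i·y_{i+1} − x_{i+1}·y_i):
  i=1: 2.3109·4.1677 − -0.6659·2.3971 = +11.2274 (running +11.2274)
  i=2: -0.6659·1.6184 − -2.8921·4.1677 = +10.9759 (running +22.2033)
  i=3: -2.8921·-3.8439 − -2.4582·1.6184 = +15.0953 (running +37.2986)
  i=4: -2.4582·-6.2017 − -1.7105·-3.8439 = +8.6699 (running +45.9684)
  i=5: -1.7105·-6.0190 − 0.0790·-6.2017 = +10.7854 (running +56.7538)
  i=6: 0.0790·-1.0899 − 4.4185·-6.0190 = +26.5091 (running +83.2629)
  i=7: 4.4185·2.3971 − 2.3109·-1.0899 = +13.1104 (running +96.3734)
Area = |Σ|/2 = |96.3734|/2 = 48.1867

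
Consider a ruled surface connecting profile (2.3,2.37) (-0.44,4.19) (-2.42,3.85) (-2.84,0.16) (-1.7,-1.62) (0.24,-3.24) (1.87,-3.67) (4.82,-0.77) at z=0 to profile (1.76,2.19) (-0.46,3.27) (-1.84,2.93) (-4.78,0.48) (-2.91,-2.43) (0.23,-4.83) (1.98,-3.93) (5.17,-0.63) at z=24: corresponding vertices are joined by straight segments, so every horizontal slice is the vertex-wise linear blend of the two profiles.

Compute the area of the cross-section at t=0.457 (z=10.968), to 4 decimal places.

Area at t=0.457: 41.0311

Cross-section at t=0.457: each vertex is (1-t)·p0[i] + t·p1[i].
  v1: (1-0.457)·(2.3,2.37) + 0.457·(1.76,2.19) = (2.0532,2.2877)
  v2: (1-0.457)·(-0.44,4.19) + 0.457·(-0.46,3.27) = (-0.4491,3.7696)
  v3: (1-0.457)·(-2.42,3.85) + 0.457·(-1.84,2.93) = (-2.1549,3.4296)
  v4: (1-0.457)·(-2.84,0.16) + 0.457·(-4.78,0.48) = (-3.7266,0.3062)
  v5: (1-0.457)·(-1.7,-1.62) + 0.457·(-2.91,-2.43) = (-2.2530,-1.9902)
  v6: (1-0.457)·(0.24,-3.24) + 0.457·(0.23,-4.83) = (0.2354,-3.9666)
  v7: (1-0.457)·(1.87,-3.67) + 0.457·(1.98,-3.93) = (1.9203,-3.7888)
  v8: (1-0.457)·(4.82,-0.77) + 0.457·(5.17,-0.63) = (4.9800,-0.7060)
Shoelace sum Σ(x_i·y_{i+1} − x_{i+1}·y_i):
  i=1: 2.0532·3.7696 − -0.4491·2.2877 = +8.7673 (running +8.7673)
  i=2: -0.4491·3.4296 − -2.1549·3.7696 = +6.5828 (running +15.3501)
  i=3: -2.1549·0.3062 − -3.7266·3.4296 = +12.1206 (running +27.4707)
  i=4: -3.7266·-1.9902 − -2.2530·0.3062 = +8.1065 (running +35.5772)
  i=5: -2.2530·-3.9666 − 0.2354·-1.9902 = +9.4052 (running +44.9824)
  i=6: 0.2354·-3.7888 − 1.9203·-3.9666 = +6.7250 (running +51.7074)
  i=7: 1.9203·-0.7060 − 4.9800·-3.7888 = +17.5124 (running +69.2198)
  i=8: 4.9800·2.2877 − 2.0532·-0.7060 = +12.8424 (running +82.0622)
Area = |Σ|/2 = |82.0622|/2 = 41.0311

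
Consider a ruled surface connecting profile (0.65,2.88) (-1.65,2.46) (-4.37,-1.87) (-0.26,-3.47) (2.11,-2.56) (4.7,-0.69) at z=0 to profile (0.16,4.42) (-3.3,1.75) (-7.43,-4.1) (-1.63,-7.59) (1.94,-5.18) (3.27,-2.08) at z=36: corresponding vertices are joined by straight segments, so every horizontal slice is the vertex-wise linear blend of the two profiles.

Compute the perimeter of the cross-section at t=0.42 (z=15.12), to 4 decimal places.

Cross-section at t=0.42: each vertex is (1-t)·p0[i] + t·p1[i].
  v1: (1-0.42)·(0.65,2.88) + 0.42·(0.16,4.42) = (0.4442,3.5268)
  v2: (1-0.42)·(-1.65,2.46) + 0.42·(-3.3,1.75) = (-2.3430,2.1618)
  v3: (1-0.42)·(-4.37,-1.87) + 0.42·(-7.43,-4.1) = (-5.6552,-2.8066)
  v4: (1-0.42)·(-0.26,-3.47) + 0.42·(-1.63,-7.59) = (-0.8354,-5.2004)
  v5: (1-0.42)·(2.11,-2.56) + 0.42·(1.94,-5.18) = (2.0386,-3.6604)
  v6: (1-0.42)·(4.7,-0.69) + 0.42·(3.27,-2.08) = (4.0994,-1.2738)
Perimeter = Σ |v_{i+1} − v_i|:
  edge 1→2: √(-2.7872² + -1.3650²) = 3.1035 (running 3.1035)
  edge 2→3: √(-3.3122² + -4.9684²) = 5.9712 (running 9.0747)
  edge 3→4: √(4.8198² + -2.3938²) = 5.3815 (running 14.4563)
  edge 4→5: √(2.8740² + 1.5400²) = 3.2606 (running 17.7168)
  edge 5→6: √(2.0608² + 2.3866²) = 3.1532 (running 20.8701)
  edge 6→1: √(-3.6552² + 4.8006²) = 6.0338 (running 26.9038)
Perimeter = 26.9038

Perimeter at t=0.42: 26.9038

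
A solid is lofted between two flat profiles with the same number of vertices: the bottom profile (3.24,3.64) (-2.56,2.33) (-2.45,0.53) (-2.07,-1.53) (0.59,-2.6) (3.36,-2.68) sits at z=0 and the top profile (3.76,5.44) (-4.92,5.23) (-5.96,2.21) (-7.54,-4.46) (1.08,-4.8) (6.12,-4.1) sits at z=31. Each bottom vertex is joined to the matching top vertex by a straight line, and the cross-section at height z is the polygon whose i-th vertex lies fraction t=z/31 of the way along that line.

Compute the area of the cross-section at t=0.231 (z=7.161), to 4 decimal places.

Area at t=0.231: 44.2028

Cross-section at t=0.231: each vertex is (1-t)·p0[i] + t·p1[i].
  v1: (1-0.231)·(3.24,3.64) + 0.231·(3.76,5.44) = (3.3601,4.0558)
  v2: (1-0.231)·(-2.56,2.33) + 0.231·(-4.92,5.23) = (-3.1052,2.9999)
  v3: (1-0.231)·(-2.45,0.53) + 0.231·(-5.96,2.21) = (-3.2608,0.9181)
  v4: (1-0.231)·(-2.07,-1.53) + 0.231·(-7.54,-4.46) = (-3.3336,-2.2068)
  v5: (1-0.231)·(0.59,-2.6) + 0.231·(1.08,-4.8) = (0.7032,-3.1082)
  v6: (1-0.231)·(3.36,-2.68) + 0.231·(6.12,-4.1) = (3.9976,-3.0080)
Shoelace sum Σ(x_i·y_{i+1} − x_{i+1}·y_i):
  i=1: 3.3601·2.9999 − -3.1052·4.0558 = +22.6739 (running +22.6739)
  i=2: -3.1052·0.9181 − -3.2608·2.9999 = +6.9313 (running +29.6053)
  i=3: -3.2608·-2.2068 − -3.3336·0.9181 = +10.2565 (running +39.8618)
  i=4: -3.3336·-3.1082 − 0.7032·-2.2068 = +11.9132 (running +51.7750)
  i=5: 0.7032·-3.0080 − 3.9976·-3.1082 = +10.3100 (running +62.0850)
  i=6: 3.9976·4.0558 − 3.3601·-3.0080 = +26.3206 (running +88.4056)
Area = |Σ|/2 = |88.4056|/2 = 44.2028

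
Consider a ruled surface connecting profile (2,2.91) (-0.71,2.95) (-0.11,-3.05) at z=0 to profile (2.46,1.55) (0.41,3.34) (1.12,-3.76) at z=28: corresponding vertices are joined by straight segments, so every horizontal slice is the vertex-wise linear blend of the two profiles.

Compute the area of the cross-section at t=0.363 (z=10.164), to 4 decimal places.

Area at t=0.363: 7.6884

Cross-section at t=0.363: each vertex is (1-t)·p0[i] + t·p1[i].
  v1: (1-0.363)·(2,2.91) + 0.363·(2.46,1.55) = (2.1670,2.4163)
  v2: (1-0.363)·(-0.71,2.95) + 0.363·(0.41,3.34) = (-0.3034,3.0916)
  v3: (1-0.363)·(-0.11,-3.05) + 0.363·(1.12,-3.76) = (0.3365,-3.3077)
Shoelace sum Σ(x_i·y_{i+1} − x_{i+1}·y_i):
  i=1: 2.1670·3.0916 − -0.3034·2.4163 = +7.4326 (running +7.4326)
  i=2: -0.3034·-3.3077 − 0.3365·3.0916 = -0.0366 (running +7.3960)
  i=3: 0.3365·2.4163 − 2.1670·-3.3077 = +7.9809 (running +15.3768)
Area = |Σ|/2 = |15.3768|/2 = 7.6884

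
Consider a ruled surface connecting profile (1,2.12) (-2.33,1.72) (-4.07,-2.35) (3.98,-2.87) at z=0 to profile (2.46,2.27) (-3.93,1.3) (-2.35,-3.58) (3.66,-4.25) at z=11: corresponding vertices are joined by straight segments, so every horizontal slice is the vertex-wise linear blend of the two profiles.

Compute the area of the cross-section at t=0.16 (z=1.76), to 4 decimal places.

Cross-section at t=0.16: each vertex is (1-t)·p0[i] + t·p1[i].
  v1: (1-0.16)·(1,2.12) + 0.16·(2.46,2.27) = (1.2336,2.1440)
  v2: (1-0.16)·(-2.33,1.72) + 0.16·(-3.93,1.3) = (-2.5860,1.6528)
  v3: (1-0.16)·(-4.07,-2.35) + 0.16·(-2.35,-3.58) = (-3.7948,-2.5468)
  v4: (1-0.16)·(3.98,-2.87) + 0.16·(3.66,-4.25) = (3.9288,-3.0908)
Shoelace sum Σ(x_i·y_{i+1} − x_{i+1}·y_i):
  i=1: 1.2336·1.6528 − -2.5860·2.1440 = +7.5833 (running +7.5833)
  i=2: -2.5860·-2.5468 − -3.7948·1.6528 = +12.8581 (running +20.4413)
  i=3: -3.7948·-3.0908 − 3.9288·-2.5468 = +21.7348 (running +42.1762)
  i=4: 3.9288·2.1440 − 1.2336·-3.0908 = +12.2362 (running +54.4123)
Area = |Σ|/2 = |54.4123|/2 = 27.2062

Area at t=0.16: 27.2062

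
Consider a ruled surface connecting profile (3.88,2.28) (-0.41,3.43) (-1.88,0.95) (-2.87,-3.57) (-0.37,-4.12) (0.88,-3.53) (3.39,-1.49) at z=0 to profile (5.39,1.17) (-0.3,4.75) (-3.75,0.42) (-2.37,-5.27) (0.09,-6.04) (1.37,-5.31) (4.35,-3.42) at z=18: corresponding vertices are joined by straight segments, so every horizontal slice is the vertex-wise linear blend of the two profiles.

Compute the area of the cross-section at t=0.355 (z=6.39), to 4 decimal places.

Area at t=0.355: 44.0409

Cross-section at t=0.355: each vertex is (1-t)·p0[i] + t·p1[i].
  v1: (1-0.355)·(3.88,2.28) + 0.355·(5.39,1.17) = (4.4161,1.8859)
  v2: (1-0.355)·(-0.41,3.43) + 0.355·(-0.3,4.75) = (-0.3710,3.8986)
  v3: (1-0.355)·(-1.88,0.95) + 0.355·(-3.75,0.42) = (-2.5438,0.7619)
  v4: (1-0.355)·(-2.87,-3.57) + 0.355·(-2.37,-5.27) = (-2.6925,-4.1735)
  v5: (1-0.355)·(-0.37,-4.12) + 0.355·(0.09,-6.04) = (-0.2067,-4.8016)
  v6: (1-0.355)·(0.88,-3.53) + 0.355·(1.37,-5.31) = (1.0539,-4.1619)
  v7: (1-0.355)·(3.39,-1.49) + 0.355·(4.35,-3.42) = (3.7308,-2.1751)
Shoelace sum Σ(x_i·y_{i+1} − x_{i+1}·y_i):
  i=1: 4.4161·3.8986 − -0.3710·1.8859 = +17.9160 (running +17.9160)
  i=2: -0.3710·0.7619 − -2.5438·3.8986 = +9.6348 (running +27.5509)
  i=3: -2.5438·-4.1735 − -2.6925·0.7619 = +12.6680 (running +40.2189)
  i=4: -2.6925·-4.8016 − -0.2067·-4.1735 = +12.0656 (running +52.2845)
  i=5: -0.2067·-4.1619 − 1.0539·-4.8016 = +5.9209 (running +58.2054)
  i=6: 1.0539·-2.1751 − 3.7308·-4.1619 = +13.2347 (running +71.4402)
  i=7: 3.7308·1.8859 − 4.4161·-2.1751 = +16.6417 (running +88.0818)
Area = |Σ|/2 = |88.0818|/2 = 44.0409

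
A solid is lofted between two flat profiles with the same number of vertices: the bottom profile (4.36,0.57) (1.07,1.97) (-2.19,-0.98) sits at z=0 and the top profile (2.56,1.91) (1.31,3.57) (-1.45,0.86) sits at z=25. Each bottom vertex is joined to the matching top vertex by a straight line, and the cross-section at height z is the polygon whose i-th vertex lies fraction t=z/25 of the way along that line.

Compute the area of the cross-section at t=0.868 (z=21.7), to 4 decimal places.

Area at t=0.868: 4.3798

Cross-section at t=0.868: each vertex is (1-t)·p0[i] + t·p1[i].
  v1: (1-0.868)·(4.36,0.57) + 0.868·(2.56,1.91) = (2.7976,1.7331)
  v2: (1-0.868)·(1.07,1.97) + 0.868·(1.31,3.57) = (1.2783,3.3588)
  v3: (1-0.868)·(-2.19,-0.98) + 0.868·(-1.45,0.86) = (-1.5477,0.6171)
Shoelace sum Σ(x_i·y_{i+1} − x_{i+1}·y_i):
  i=1: 2.7976·3.3588 − 1.2783·1.7331 = +7.1811 (running +7.1811)
  i=2: 1.2783·0.6171 − -1.5477·3.3588 = +5.9872 (running +13.1683)
  i=3: -1.5477·1.7331 − 2.7976·0.6171 = -4.4088 (running +8.7596)
Area = |Σ|/2 = |8.7596|/2 = 4.3798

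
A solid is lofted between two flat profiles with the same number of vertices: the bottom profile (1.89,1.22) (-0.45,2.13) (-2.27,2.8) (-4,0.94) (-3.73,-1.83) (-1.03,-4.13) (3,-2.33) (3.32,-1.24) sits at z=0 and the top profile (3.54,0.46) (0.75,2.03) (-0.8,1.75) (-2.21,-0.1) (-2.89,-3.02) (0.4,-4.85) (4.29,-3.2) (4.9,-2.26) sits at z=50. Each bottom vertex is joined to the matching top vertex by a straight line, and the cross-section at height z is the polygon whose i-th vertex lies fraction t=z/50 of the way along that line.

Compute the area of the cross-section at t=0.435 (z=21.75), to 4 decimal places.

Area at t=0.435: 34.3183

Cross-section at t=0.435: each vertex is (1-t)·p0[i] + t·p1[i].
  v1: (1-0.435)·(1.89,1.22) + 0.435·(3.54,0.46) = (2.6077,0.8894)
  v2: (1-0.435)·(-0.45,2.13) + 0.435·(0.75,2.03) = (0.0720,2.0865)
  v3: (1-0.435)·(-2.27,2.8) + 0.435·(-0.8,1.75) = (-1.6305,2.3432)
  v4: (1-0.435)·(-4,0.94) + 0.435·(-2.21,-0.1) = (-3.2213,0.4876)
  v5: (1-0.435)·(-3.73,-1.83) + 0.435·(-2.89,-3.02) = (-3.3646,-2.3476)
  v6: (1-0.435)·(-1.03,-4.13) + 0.435·(0.4,-4.85) = (-0.4079,-4.4432)
  v7: (1-0.435)·(3,-2.33) + 0.435·(4.29,-3.2) = (3.5611,-2.7085)
  v8: (1-0.435)·(3.32,-1.24) + 0.435·(4.9,-2.26) = (4.0073,-1.6837)
Shoelace sum Σ(x_i·y_{i+1} − x_{i+1}·y_i):
  i=1: 2.6077·2.0865 − 0.0720·0.8894 = +5.3770 (running +5.3770)
  i=2: 0.0720·2.3432 − -1.6305·2.0865 = +3.5709 (running +8.9479)
  i=3: -1.6305·0.4876 − -3.2213·2.3432 = +6.7534 (running +15.7013)
  i=4: -3.2213·-2.3476 − -3.3646·0.4876 = +9.2032 (running +24.9044)
  i=5: -3.3646·-4.4432 − -0.4079·-2.3476 = +13.9919 (running +38.8963)
  i=6: -0.4079·-2.7085 − 3.5611·-4.4432 = +16.9278 (running +55.8241)
  i=7: 3.5611·-1.6837 − 4.0073·-2.7085 = +4.8577 (running +60.6818)
  i=8: 4.0073·0.8894 − 2.6077·-1.6837 = +7.9548 (running +68.6365)
Area = |Σ|/2 = |68.6365|/2 = 34.3183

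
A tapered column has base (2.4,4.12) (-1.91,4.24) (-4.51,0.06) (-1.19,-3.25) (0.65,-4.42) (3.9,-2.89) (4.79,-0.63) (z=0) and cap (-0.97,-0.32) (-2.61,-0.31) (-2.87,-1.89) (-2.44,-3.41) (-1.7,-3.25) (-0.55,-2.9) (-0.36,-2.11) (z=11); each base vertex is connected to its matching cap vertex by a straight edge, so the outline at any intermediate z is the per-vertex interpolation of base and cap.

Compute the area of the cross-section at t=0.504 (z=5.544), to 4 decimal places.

Area at t=0.504: 23.8635

Cross-section at t=0.504: each vertex is (1-t)·p0[i] + t·p1[i].
  v1: (1-0.504)·(2.4,4.12) + 0.504·(-0.97,-0.32) = (0.7015,1.8822)
  v2: (1-0.504)·(-1.91,4.24) + 0.504·(-2.61,-0.31) = (-2.2628,1.9468)
  v3: (1-0.504)·(-4.51,0.06) + 0.504·(-2.87,-1.89) = (-3.6834,-0.9228)
  v4: (1-0.504)·(-1.19,-3.25) + 0.504·(-2.44,-3.41) = (-1.8200,-3.3306)
  v5: (1-0.504)·(0.65,-4.42) + 0.504·(-1.7,-3.25) = (-0.5344,-3.8303)
  v6: (1-0.504)·(3.9,-2.89) + 0.504·(-0.55,-2.9) = (1.6572,-2.8950)
  v7: (1-0.504)·(4.79,-0.63) + 0.504·(-0.36,-2.11) = (2.1944,-1.3759)
Shoelace sum Σ(x_i·y_{i+1} − x_{i+1}·y_i):
  i=1: 0.7015·1.9468 − -2.2628·1.8822 = +5.6249 (running +5.6249)
  i=2: -2.2628·-0.9228 − -3.6834·1.9468 = +9.2590 (running +14.8839)
  i=3: -3.6834·-3.3306 − -1.8200·-0.9228 = +10.5887 (running +25.4726)
  i=4: -1.8200·-3.8303 − -0.5344·-3.3306 = +5.1913 (running +30.6639)
  i=5: -0.5344·-2.8950 − 1.6572·-3.8303 = +7.8947 (running +38.5586)
  i=6: 1.6572·-1.3759 − 2.1944·-2.8950 = +4.0727 (running +42.6313)
  i=7: 2.1944·1.8822 − 0.7015·-1.3759 = +5.0956 (running +47.7269)
Area = |Σ|/2 = |47.7269|/2 = 23.8635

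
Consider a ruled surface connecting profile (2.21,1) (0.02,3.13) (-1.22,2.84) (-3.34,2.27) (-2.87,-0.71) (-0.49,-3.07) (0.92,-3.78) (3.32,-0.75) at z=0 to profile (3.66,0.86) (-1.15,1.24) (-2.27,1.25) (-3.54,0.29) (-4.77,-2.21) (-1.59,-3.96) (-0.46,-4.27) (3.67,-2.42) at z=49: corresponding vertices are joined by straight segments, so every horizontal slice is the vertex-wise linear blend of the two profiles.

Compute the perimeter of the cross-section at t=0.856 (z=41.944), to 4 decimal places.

Perimeter at t=0.856: 22.2666

Cross-section at t=0.856: each vertex is (1-t)·p0[i] + t·p1[i].
  v1: (1-0.856)·(2.21,1) + 0.856·(3.66,0.86) = (3.4512,0.8802)
  v2: (1-0.856)·(0.02,3.13) + 0.856·(-1.15,1.24) = (-0.9815,1.5122)
  v3: (1-0.856)·(-1.22,2.84) + 0.856·(-2.27,1.25) = (-2.1188,1.4790)
  v4: (1-0.856)·(-3.34,2.27) + 0.856·(-3.54,0.29) = (-3.5112,0.5751)
  v5: (1-0.856)·(-2.87,-0.71) + 0.856·(-4.77,-2.21) = (-4.4964,-1.9940)
  v6: (1-0.856)·(-0.49,-3.07) + 0.856·(-1.59,-3.96) = (-1.4316,-3.8318)
  v7: (1-0.856)·(0.92,-3.78) + 0.856·(-0.46,-4.27) = (-0.2613,-4.1994)
  v8: (1-0.856)·(3.32,-0.75) + 0.856·(3.67,-2.42) = (3.6196,-2.1795)
Perimeter = Σ |v_{i+1} − v_i|:
  edge 1→2: √(-4.4327² + 0.6320²) = 4.4775 (running 4.4775)
  edge 2→3: √(-1.1373² + -0.0332²) = 1.1378 (running 5.6153)
  edge 3→4: √(-1.3924² + -0.9038²) = 1.6600 (running 7.2753)
  edge 4→5: √(-0.9852² + -2.5691²) = 2.7515 (running 10.0269)
  edge 5→6: √(3.0648² + -1.8378²) = 3.5736 (running 13.6005)
  edge 6→7: √(1.1703² + -0.3676²) = 1.2267 (running 14.8272)
  edge 7→8: √(3.8809² + 2.0199²) = 4.3751 (running 19.2023)
  edge 8→1: √(-0.1684² + 3.0597²) = 3.0643 (running 22.2666)
Perimeter = 22.2666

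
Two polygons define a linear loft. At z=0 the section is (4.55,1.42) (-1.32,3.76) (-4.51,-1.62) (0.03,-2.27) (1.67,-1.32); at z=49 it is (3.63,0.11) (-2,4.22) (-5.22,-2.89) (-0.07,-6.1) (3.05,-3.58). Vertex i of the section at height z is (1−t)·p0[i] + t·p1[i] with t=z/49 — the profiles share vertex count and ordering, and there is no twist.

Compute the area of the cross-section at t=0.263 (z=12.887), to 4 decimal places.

Cross-section at t=0.263: each vertex is (1-t)·p0[i] + t·p1[i].
  v1: (1-0.263)·(4.55,1.42) + 0.263·(3.63,0.11) = (4.3080,1.0755)
  v2: (1-0.263)·(-1.32,3.76) + 0.263·(-2,4.22) = (-1.4988,3.8810)
  v3: (1-0.263)·(-4.51,-1.62) + 0.263·(-5.22,-2.89) = (-4.6967,-1.9540)
  v4: (1-0.263)·(0.03,-2.27) + 0.263·(-0.07,-6.1) = (0.0037,-3.2773)
  v5: (1-0.263)·(1.67,-1.32) + 0.263·(3.05,-3.58) = (2.0329,-1.9144)
Shoelace sum Σ(x_i·y_{i+1} − x_{i+1}·y_i):
  i=1: 4.3080·3.8810 − -1.4988·1.0755 = +18.3314 (running +18.3314)
  i=2: -1.4988·-1.9540 − -4.6967·3.8810 = +21.1567 (running +39.4880)
  i=3: -4.6967·-3.2773 − 0.0037·-1.9540 = +15.3998 (running +54.8878)
  i=4: 0.0037·-1.9144 − 2.0329·-3.2773 = +6.6555 (running +61.5433)
  i=5: 2.0329·1.0755 − 4.3080·-1.9144 = +10.4336 (running +71.9769)
Area = |Σ|/2 = |71.9769|/2 = 35.9884

Area at t=0.263: 35.9884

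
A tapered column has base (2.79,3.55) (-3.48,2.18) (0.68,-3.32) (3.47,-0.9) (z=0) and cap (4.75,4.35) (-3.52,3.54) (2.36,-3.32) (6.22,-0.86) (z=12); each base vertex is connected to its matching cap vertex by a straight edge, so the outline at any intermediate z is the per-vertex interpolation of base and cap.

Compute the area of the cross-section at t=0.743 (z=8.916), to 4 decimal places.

Cross-section at t=0.743: each vertex is (1-t)·p0[i] + t·p1[i].
  v1: (1-0.743)·(2.79,3.55) + 0.743·(4.75,4.35) = (4.2463,4.1444)
  v2: (1-0.743)·(-3.48,2.18) + 0.743·(-3.52,3.54) = (-3.5097,3.1905)
  v3: (1-0.743)·(0.68,-3.32) + 0.743·(2.36,-3.32) = (1.9282,-3.3200)
  v4: (1-0.743)·(3.47,-0.9) + 0.743·(6.22,-0.86) = (5.5133,-0.8703)
Shoelace sum Σ(x_i·y_{i+1} − x_{i+1}·y_i):
  i=1: 4.2463·3.1905 − -3.5097·4.1444 = +28.0934 (running +28.0934)
  i=2: -3.5097·-3.3200 − 1.9282·3.1905 = +5.5003 (running +33.5936)
  i=3: 1.9282·-0.8703 − 5.5133·-3.3200 = +16.6259 (running +50.2195)
  i=4: 5.5133·4.1444 − 4.2463·-0.8703 = +26.5446 (running +76.7641)
Area = |Σ|/2 = |76.7641|/2 = 38.3820

Area at t=0.743: 38.3820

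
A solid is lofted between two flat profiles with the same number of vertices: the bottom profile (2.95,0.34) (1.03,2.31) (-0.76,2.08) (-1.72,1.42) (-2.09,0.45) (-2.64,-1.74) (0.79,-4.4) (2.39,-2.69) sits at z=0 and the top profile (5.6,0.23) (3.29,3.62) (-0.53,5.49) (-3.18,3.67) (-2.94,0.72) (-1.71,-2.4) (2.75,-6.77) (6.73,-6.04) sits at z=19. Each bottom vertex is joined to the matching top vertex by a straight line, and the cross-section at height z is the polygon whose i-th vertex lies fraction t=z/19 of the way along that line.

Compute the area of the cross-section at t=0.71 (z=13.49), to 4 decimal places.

Cross-section at t=0.71: each vertex is (1-t)·p0[i] + t·p1[i].
  v1: (1-0.71)·(2.95,0.34) + 0.71·(5.6,0.23) = (4.8315,0.2619)
  v2: (1-0.71)·(1.03,2.31) + 0.71·(3.29,3.62) = (2.6346,3.2401)
  v3: (1-0.71)·(-0.76,2.08) + 0.71·(-0.53,5.49) = (-0.5967,4.5011)
  v4: (1-0.71)·(-1.72,1.42) + 0.71·(-3.18,3.67) = (-2.7566,3.0175)
  v5: (1-0.71)·(-2.09,0.45) + 0.71·(-2.94,0.72) = (-2.6935,0.6417)
  v6: (1-0.71)·(-2.64,-1.74) + 0.71·(-1.71,-2.4) = (-1.9797,-2.2086)
  v7: (1-0.71)·(0.79,-4.4) + 0.71·(2.75,-6.77) = (2.1816,-6.0827)
  v8: (1-0.71)·(2.39,-2.69) + 0.71·(6.73,-6.04) = (5.4714,-5.0685)
Shoelace sum Σ(x_i·y_{i+1} − x_{i+1}·y_i):
  i=1: 4.8315·3.2401 − 2.6346·0.2619 = +14.9645 (running +14.9645)
  i=2: 2.6346·4.5011 − -0.5967·3.2401 = +13.7920 (running +28.7565)
  i=3: -0.5967·3.0175 − -2.7566·4.5011 = +10.6072 (running +39.3637)
  i=4: -2.7566·0.6417 − -2.6935·3.0175 = +6.3587 (running +45.7224)
  i=5: -2.6935·-2.2086 − -1.9797·0.6417 = +7.2192 (running +52.9417)
  i=6: -1.9797·-6.0827 − 2.1816·-2.2086 = +16.8602 (running +69.8019)
  i=7: 2.1816·-5.0685 − 5.4714·-6.0827 = +22.2234 (running +92.0253)
  i=8: 5.4714·0.2619 − 4.8315·-5.0685 = +25.9214 (running +117.9467)
Area = |Σ|/2 = |117.9467|/2 = 58.9734

Area at t=0.71: 58.9734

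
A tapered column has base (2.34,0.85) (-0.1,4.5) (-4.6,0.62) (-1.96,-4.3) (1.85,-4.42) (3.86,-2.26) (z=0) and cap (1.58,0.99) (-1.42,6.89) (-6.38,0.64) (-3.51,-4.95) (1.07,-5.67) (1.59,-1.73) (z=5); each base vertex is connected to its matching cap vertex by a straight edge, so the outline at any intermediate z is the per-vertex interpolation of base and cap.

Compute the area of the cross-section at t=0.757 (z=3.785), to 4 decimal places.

Cross-section at t=0.757: each vertex is (1-t)·p0[i] + t·p1[i].
  v1: (1-0.757)·(2.34,0.85) + 0.757·(1.58,0.99) = (1.7647,0.9560)
  v2: (1-0.757)·(-0.1,4.5) + 0.757·(-1.42,6.89) = (-1.0992,6.3092)
  v3: (1-0.757)·(-4.6,0.62) + 0.757·(-6.38,0.64) = (-5.9475,0.6351)
  v4: (1-0.757)·(-1.96,-4.3) + 0.757·(-3.51,-4.95) = (-3.1334,-4.7920)
  v5: (1-0.757)·(1.85,-4.42) + 0.757·(1.07,-5.67) = (1.2595,-5.3662)
  v6: (1-0.757)·(3.86,-2.26) + 0.757·(1.59,-1.73) = (2.1416,-1.8588)
Shoelace sum Σ(x_i·y_{i+1} − x_{i+1}·y_i):
  i=1: 1.7647·6.3092 − -1.0992·0.9560 = +12.1846 (running +12.1846)
  i=2: -1.0992·0.6351 − -5.9475·6.3092 = +36.8257 (running +49.0103)
  i=3: -5.9475·-4.7920 − -3.1334·0.6351 = +30.4906 (running +79.5010)
  i=4: -3.1334·-5.3662 − 1.2595·-4.7920 = +22.8501 (running +102.3511)
  i=5: 1.2595·-1.8588 − 2.1416·-5.3662 = +9.1512 (running +111.5023)
  i=6: 2.1416·0.9560 − 1.7647·-1.8588 = +5.3275 (running +116.8298)
Area = |Σ|/2 = |116.8298|/2 = 58.4149

Area at t=0.757: 58.4149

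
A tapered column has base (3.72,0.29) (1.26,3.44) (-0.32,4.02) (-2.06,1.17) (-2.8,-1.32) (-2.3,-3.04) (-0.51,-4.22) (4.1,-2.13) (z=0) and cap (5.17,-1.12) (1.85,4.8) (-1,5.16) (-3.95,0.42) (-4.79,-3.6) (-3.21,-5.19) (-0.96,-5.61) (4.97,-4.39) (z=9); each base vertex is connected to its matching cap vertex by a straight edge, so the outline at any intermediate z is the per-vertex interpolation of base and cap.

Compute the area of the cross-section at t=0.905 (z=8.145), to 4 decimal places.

Area at t=0.905: 72.0064

Cross-section at t=0.905: each vertex is (1-t)·p0[i] + t·p1[i].
  v1: (1-0.905)·(3.72,0.29) + 0.905·(5.17,-1.12) = (5.0322,-0.9861)
  v2: (1-0.905)·(1.26,3.44) + 0.905·(1.85,4.8) = (1.7940,4.6708)
  v3: (1-0.905)·(-0.32,4.02) + 0.905·(-1,5.16) = (-0.9354,5.0517)
  v4: (1-0.905)·(-2.06,1.17) + 0.905·(-3.95,0.42) = (-3.7705,0.4912)
  v5: (1-0.905)·(-2.8,-1.32) + 0.905·(-4.79,-3.6) = (-4.6010,-3.3834)
  v6: (1-0.905)·(-2.3,-3.04) + 0.905·(-3.21,-5.19) = (-3.1235,-4.9858)
  v7: (1-0.905)·(-0.51,-4.22) + 0.905·(-0.96,-5.61) = (-0.9173,-5.4780)
  v8: (1-0.905)·(4.1,-2.13) + 0.905·(4.97,-4.39) = (4.8873,-4.1753)
Shoelace sum Σ(x_i·y_{i+1} − x_{i+1}·y_i):
  i=1: 5.0322·4.6708 − 1.7940·-0.9861 = +25.2736 (running +25.2736)
  i=2: 1.7940·5.0517 − -0.9354·4.6708 = +13.4316 (running +38.7051)
  i=3: -0.9354·0.4912 − -3.7705·5.0517 = +18.5877 (running +57.2928)
  i=4: -3.7705·-3.3834 − -4.6010·0.4912 = +15.0172 (running +72.3099)
  i=5: -4.6010·-4.9858 − -3.1235·-3.3834 = +12.3710 (running +84.6809)
  i=6: -3.1235·-5.4780 − -0.9173·-4.9858 = +12.5375 (running +97.2184)
  i=7: -0.9173·-4.1753 − 4.8873·-5.4780 = +30.6025 (running +127.8208)
  i=8: 4.8873·-0.9861 − 5.0322·-4.1753 = +16.1920 (running +144.0128)
Area = |Σ|/2 = |144.0128|/2 = 72.0064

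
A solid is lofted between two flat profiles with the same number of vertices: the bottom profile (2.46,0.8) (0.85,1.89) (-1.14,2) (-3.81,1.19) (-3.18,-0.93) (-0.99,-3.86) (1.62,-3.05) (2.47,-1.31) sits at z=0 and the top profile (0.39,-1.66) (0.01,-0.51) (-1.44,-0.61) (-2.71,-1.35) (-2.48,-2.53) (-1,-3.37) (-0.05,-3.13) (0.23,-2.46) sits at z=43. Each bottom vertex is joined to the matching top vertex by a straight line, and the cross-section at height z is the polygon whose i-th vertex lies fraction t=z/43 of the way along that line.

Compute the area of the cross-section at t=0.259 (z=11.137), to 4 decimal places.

Cross-section at t=0.259: each vertex is (1-t)·p0[i] + t·p1[i].
  v1: (1-0.259)·(2.46,0.8) + 0.259·(0.39,-1.66) = (1.9239,0.1629)
  v2: (1-0.259)·(0.85,1.89) + 0.259·(0.01,-0.51) = (0.6324,1.2684)
  v3: (1-0.259)·(-1.14,2) + 0.259·(-1.44,-0.61) = (-1.2177,1.3240)
  v4: (1-0.259)·(-3.81,1.19) + 0.259·(-2.71,-1.35) = (-3.5251,0.5321)
  v5: (1-0.259)·(-3.18,-0.93) + 0.259·(-2.48,-2.53) = (-2.9987,-1.3444)
  v6: (1-0.259)·(-0.99,-3.86) + 0.259·(-1,-3.37) = (-0.9926,-3.7331)
  v7: (1-0.259)·(1.62,-3.05) + 0.259·(-0.05,-3.13) = (1.1875,-3.0707)
  v8: (1-0.259)·(2.47,-1.31) + 0.259·(0.23,-2.46) = (1.8898,-1.6079)
Shoelace sum Σ(x_i·y_{i+1} − x_{i+1}·y_i):
  i=1: 1.9239·1.2684 − 0.6324·0.1629 = +2.3372 (running +2.3372)
  i=2: 0.6324·1.3240 − -1.2177·1.2684 = +2.3819 (running +4.7191)
  i=3: -1.2177·0.5321 − -3.5251·1.3240 = +4.0193 (running +8.7384)
  i=4: -3.5251·-1.3444 − -2.9987·0.5321 = +6.3349 (running +15.0733)
  i=5: -2.9987·-3.7331 − -0.9926·-1.3444 = +9.8600 (running +24.9333)
  i=6: -0.9926·-3.0707 − 1.1875·-3.7331 = +7.4809 (running +32.4142)
  i=7: 1.1875·-1.6079 − 1.8898·-3.0707 = +3.8939 (running +36.3081)
  i=8: 1.8898·0.1629 − 1.9239·-1.6079 = +3.4011 (running +39.7091)
Area = |Σ|/2 = |39.7091|/2 = 19.8546

Area at t=0.259: 19.8546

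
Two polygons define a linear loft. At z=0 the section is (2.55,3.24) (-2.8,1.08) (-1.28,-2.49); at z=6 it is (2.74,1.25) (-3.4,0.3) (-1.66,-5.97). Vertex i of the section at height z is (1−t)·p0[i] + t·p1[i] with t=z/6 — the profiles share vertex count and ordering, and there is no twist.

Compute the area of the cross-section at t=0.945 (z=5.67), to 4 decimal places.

Area at t=0.945: 19.5383

Cross-section at t=0.945: each vertex is (1-t)·p0[i] + t·p1[i].
  v1: (1-0.945)·(2.55,3.24) + 0.945·(2.74,1.25) = (2.7296,1.3595)
  v2: (1-0.945)·(-2.8,1.08) + 0.945·(-3.4,0.3) = (-3.3670,0.3429)
  v3: (1-0.945)·(-1.28,-2.49) + 0.945·(-1.66,-5.97) = (-1.6391,-5.7786)
Shoelace sum Σ(x_i·y_{i+1} − x_{i+1}·y_i):
  i=1: 2.7296·0.3429 − -3.3670·1.3595 = +5.5132 (running +5.5132)
  i=2: -3.3670·-5.7786 − -1.6391·0.3429 = +20.0186 (running +25.5318)
  i=3: -1.6391·1.3595 − 2.7296·-5.7786 = +13.5447 (running +39.0765)
Area = |Σ|/2 = |39.0765|/2 = 19.5383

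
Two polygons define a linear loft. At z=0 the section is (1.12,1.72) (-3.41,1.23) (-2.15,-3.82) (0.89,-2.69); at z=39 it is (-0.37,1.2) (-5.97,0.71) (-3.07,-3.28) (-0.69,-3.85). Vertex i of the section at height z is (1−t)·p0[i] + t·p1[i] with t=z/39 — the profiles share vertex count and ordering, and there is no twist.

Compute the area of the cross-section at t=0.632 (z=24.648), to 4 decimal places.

Area at t=0.632: 18.2704

Cross-section at t=0.632: each vertex is (1-t)·p0[i] + t·p1[i].
  v1: (1-0.632)·(1.12,1.72) + 0.632·(-0.37,1.2) = (0.1783,1.3914)
  v2: (1-0.632)·(-3.41,1.23) + 0.632·(-5.97,0.71) = (-5.0279,0.9014)
  v3: (1-0.632)·(-2.15,-3.82) + 0.632·(-3.07,-3.28) = (-2.7314,-3.4787)
  v4: (1-0.632)·(0.89,-2.69) + 0.632·(-0.69,-3.85) = (-0.1086,-3.4231)
Shoelace sum Σ(x_i·y_{i+1} − x_{i+1}·y_i):
  i=1: 0.1783·0.9014 − -5.0279·1.3914 = +7.1564 (running +7.1564)
  i=2: -5.0279·-3.4787 − -2.7314·0.9014 = +19.9527 (running +27.1091)
  i=3: -2.7314·-3.4231 − -0.1086·-3.4787 = +8.9724 (running +36.0815)
  i=4: -0.1086·1.3914 − 0.1783·-3.4231 = +0.4594 (running +36.5409)
Area = |Σ|/2 = |36.5409|/2 = 18.2704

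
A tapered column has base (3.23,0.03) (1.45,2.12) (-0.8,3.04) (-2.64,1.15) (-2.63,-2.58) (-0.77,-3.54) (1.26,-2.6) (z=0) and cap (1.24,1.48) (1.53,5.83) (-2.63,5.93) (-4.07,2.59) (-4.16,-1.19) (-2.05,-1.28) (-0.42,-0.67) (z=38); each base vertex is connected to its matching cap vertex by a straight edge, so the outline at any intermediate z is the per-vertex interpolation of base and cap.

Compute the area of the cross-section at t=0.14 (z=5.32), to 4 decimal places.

Area at t=0.14: 26.8899

Cross-section at t=0.14: each vertex is (1-t)·p0[i] + t·p1[i].
  v1: (1-0.14)·(3.23,0.03) + 0.14·(1.24,1.48) = (2.9514,0.2330)
  v2: (1-0.14)·(1.45,2.12) + 0.14·(1.53,5.83) = (1.4612,2.6394)
  v3: (1-0.14)·(-0.8,3.04) + 0.14·(-2.63,5.93) = (-1.0562,3.4446)
  v4: (1-0.14)·(-2.64,1.15) + 0.14·(-4.07,2.59) = (-2.8402,1.3516)
  v5: (1-0.14)·(-2.63,-2.58) + 0.14·(-4.16,-1.19) = (-2.8442,-2.3854)
  v6: (1-0.14)·(-0.77,-3.54) + 0.14·(-2.05,-1.28) = (-0.9492,-3.2236)
  v7: (1-0.14)·(1.26,-2.6) + 0.14·(-0.42,-0.67) = (1.0248,-2.3298)
Shoelace sum Σ(x_i·y_{i+1} − x_{i+1}·y_i):
  i=1: 2.9514·2.6394 − 1.4612·0.2330 = +7.4495 (running +7.4495)
  i=2: 1.4612·3.4446 − -1.0562·2.6394 = +7.8210 (running +15.2704)
  i=3: -1.0562·1.3516 − -2.8402·3.4446 = +8.3558 (running +23.6262)
  i=4: -2.8402·-2.3854 − -2.8442·1.3516 = +10.6192 (running +34.2455)
  i=5: -2.8442·-3.2236 − -0.9492·-2.3854 = +6.9043 (running +41.1498)
  i=6: -0.9492·-2.3298 − 1.0248·-3.2236 = +5.5150 (running +46.6648)
  i=7: 1.0248·0.2330 − 2.9514·-2.3298 = +7.1150 (running +53.7798)
Area = |Σ|/2 = |53.7798|/2 = 26.8899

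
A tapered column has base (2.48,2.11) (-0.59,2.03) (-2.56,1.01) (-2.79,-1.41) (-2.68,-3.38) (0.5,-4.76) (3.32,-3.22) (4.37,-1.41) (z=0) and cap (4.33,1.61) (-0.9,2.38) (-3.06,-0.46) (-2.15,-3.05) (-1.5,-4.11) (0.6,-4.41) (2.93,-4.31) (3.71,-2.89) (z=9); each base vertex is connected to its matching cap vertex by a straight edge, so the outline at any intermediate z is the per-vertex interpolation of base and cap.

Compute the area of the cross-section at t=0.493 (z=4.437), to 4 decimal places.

Cross-section at t=0.493: each vertex is (1-t)·p0[i] + t·p1[i].
  v1: (1-0.493)·(2.48,2.11) + 0.493·(4.33,1.61) = (3.3921,1.8635)
  v2: (1-0.493)·(-0.59,2.03) + 0.493·(-0.9,2.38) = (-0.7428,2.2025)
  v3: (1-0.493)·(-2.56,1.01) + 0.493·(-3.06,-0.46) = (-2.8065,0.2853)
  v4: (1-0.493)·(-2.79,-1.41) + 0.493·(-2.15,-3.05) = (-2.4745,-2.2185)
  v5: (1-0.493)·(-2.68,-3.38) + 0.493·(-1.5,-4.11) = (-2.0983,-3.7399)
  v6: (1-0.493)·(0.5,-4.76) + 0.493·(0.6,-4.41) = (0.5493,-4.5875)
  v7: (1-0.493)·(3.32,-3.22) + 0.493·(2.93,-4.31) = (3.1277,-3.7574)
  v8: (1-0.493)·(4.37,-1.41) + 0.493·(3.71,-2.89) = (4.0446,-2.1396)
Shoelace sum Σ(x_i·y_{i+1} − x_{i+1}·y_i):
  i=1: 3.3921·2.2025 − -0.7428·1.8635 = +8.8554 (running +8.8554)
  i=2: -0.7428·0.2853 − -2.8065·2.2025 = +5.9695 (running +14.8250)
  i=3: -2.8065·-2.2185 − -2.4745·0.2853 = +6.9322 (running +21.7572)
  i=4: -2.4745·-3.7399 − -2.0983·-2.2185 = +4.5993 (running +26.3564)
  i=5: -2.0983·-4.5875 − 0.5493·-3.7399 = +11.6800 (running +38.0364)
  i=6: 0.5493·-3.7574 − 3.1277·-4.5875 = +12.2844 (running +50.3208)
  i=7: 3.1277·-2.1396 − 4.0446·-3.7574 = +8.5049 (running +58.8257)
  i=8: 4.0446·1.8635 − 3.3921·-2.1396 = +14.7949 (running +73.6206)
Area = |Σ|/2 = |73.6206|/2 = 36.8103

Area at t=0.493: 36.8103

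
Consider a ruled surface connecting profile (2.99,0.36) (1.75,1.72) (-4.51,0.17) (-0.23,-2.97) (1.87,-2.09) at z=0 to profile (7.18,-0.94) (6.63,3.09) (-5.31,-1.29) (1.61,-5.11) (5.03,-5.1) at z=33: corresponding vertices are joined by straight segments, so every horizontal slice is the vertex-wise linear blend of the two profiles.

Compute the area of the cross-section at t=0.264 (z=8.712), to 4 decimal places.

Cross-section at t=0.264: each vertex is (1-t)·p0[i] + t·p1[i].
  v1: (1-0.264)·(2.99,0.36) + 0.264·(7.18,-0.94) = (4.0962,0.0168)
  v2: (1-0.264)·(1.75,1.72) + 0.264·(6.63,3.09) = (3.0383,2.0817)
  v3: (1-0.264)·(-4.51,0.17) + 0.264·(-5.31,-1.29) = (-4.7212,-0.2154)
  v4: (1-0.264)·(-0.23,-2.97) + 0.264·(1.61,-5.11) = (0.2558,-3.5350)
  v5: (1-0.264)·(1.87,-2.09) + 0.264·(5.03,-5.1) = (2.7042,-2.8846)
Shoelace sum Σ(x_i·y_{i+1} − x_{i+1}·y_i):
  i=1: 4.0962·2.0817 − 3.0383·0.0168 = +8.4759 (running +8.4759)
  i=2: 3.0383·-0.2154 − -4.7212·2.0817 = +9.1735 (running +17.6493)
  i=3: -4.7212·-3.5350 − 0.2558·-0.2154 = +16.7444 (running +34.3937)
  i=4: 0.2558·-2.8846 − 2.7042·-3.5350 = +8.8216 (running +43.2153)
  i=5: 2.7042·0.0168 − 4.0962·-2.8846 = +11.8614 (running +55.0766)
Area = |Σ|/2 = |55.0766|/2 = 27.5383

Area at t=0.264: 27.5383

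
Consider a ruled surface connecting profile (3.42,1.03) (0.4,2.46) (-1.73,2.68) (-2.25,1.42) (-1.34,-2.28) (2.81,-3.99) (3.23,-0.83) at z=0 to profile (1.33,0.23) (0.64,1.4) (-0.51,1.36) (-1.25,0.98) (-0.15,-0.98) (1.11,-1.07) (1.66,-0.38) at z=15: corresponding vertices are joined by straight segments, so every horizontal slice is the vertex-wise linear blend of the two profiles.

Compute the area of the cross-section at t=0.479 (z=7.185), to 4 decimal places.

Cross-section at t=0.479: each vertex is (1-t)·p0[i] + t·p1[i].
  v1: (1-0.479)·(3.42,1.03) + 0.479·(1.33,0.23) = (2.4189,0.6468)
  v2: (1-0.479)·(0.4,2.46) + 0.479·(0.64,1.4) = (0.5150,1.9523)
  v3: (1-0.479)·(-1.73,2.68) + 0.479·(-0.51,1.36) = (-1.1456,2.0477)
  v4: (1-0.479)·(-2.25,1.42) + 0.479·(-1.25,0.98) = (-1.7710,1.2092)
  v5: (1-0.479)·(-1.34,-2.28) + 0.479·(-0.15,-0.98) = (-0.7700,-1.6573)
  v6: (1-0.479)·(2.81,-3.99) + 0.479·(1.11,-1.07) = (1.9957,-2.5913)
  v7: (1-0.479)·(3.23,-0.83) + 0.479·(1.66,-0.38) = (2.4780,-0.6144)
Shoelace sum Σ(x_i·y_{i+1} − x_{i+1}·y_i):
  i=1: 2.4189·1.9523 − 0.5150·0.6468 = +4.3892 (running +4.3892)
  i=2: 0.5150·2.0477 − -1.1456·1.9523 = +3.2910 (running +7.6803)
  i=3: -1.1456·1.2092 − -1.7710·2.0477 = +2.2412 (running +9.9215)
  i=4: -1.7710·-1.6573 − -0.7700·1.2092 = +3.8662 (running +13.7876)
  i=5: -0.7700·-2.5913 − 1.9957·-1.6573 = +5.3028 (running +19.0904)
  i=6: 1.9957·-0.6144 − 2.4780·-2.5913 = +5.1950 (running +24.2854)
  i=7: 2.4780·0.6468 − 2.4189·-0.6144 = +3.0890 (running +27.3744)
Area = |Σ|/2 = |27.3744|/2 = 13.6872

Area at t=0.479: 13.6872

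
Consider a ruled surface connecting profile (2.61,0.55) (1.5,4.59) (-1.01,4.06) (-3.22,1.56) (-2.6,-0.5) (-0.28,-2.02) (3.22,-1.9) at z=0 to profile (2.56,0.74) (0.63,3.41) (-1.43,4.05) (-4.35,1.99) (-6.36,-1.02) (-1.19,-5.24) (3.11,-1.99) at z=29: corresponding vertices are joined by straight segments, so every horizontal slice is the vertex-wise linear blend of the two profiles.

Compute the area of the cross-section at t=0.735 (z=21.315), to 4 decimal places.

Area at t=0.735: 45.2559

Cross-section at t=0.735: each vertex is (1-t)·p0[i] + t·p1[i].
  v1: (1-0.735)·(2.61,0.55) + 0.735·(2.56,0.74) = (2.5732,0.6896)
  v2: (1-0.735)·(1.5,4.59) + 0.735·(0.63,3.41) = (0.8606,3.7227)
  v3: (1-0.735)·(-1.01,4.06) + 0.735·(-1.43,4.05) = (-1.3187,4.0526)
  v4: (1-0.735)·(-3.22,1.56) + 0.735·(-4.35,1.99) = (-4.0505,1.8760)
  v5: (1-0.735)·(-2.6,-0.5) + 0.735·(-6.36,-1.02) = (-5.3636,-0.8822)
  v6: (1-0.735)·(-0.28,-2.02) + 0.735·(-1.19,-5.24) = (-0.9488,-4.3867)
  v7: (1-0.735)·(3.22,-1.9) + 0.735·(3.11,-1.99) = (3.1391,-1.9661)
Shoelace sum Σ(x_i·y_{i+1} − x_{i+1}·y_i):
  i=1: 2.5732·3.7227 − 0.8606·0.6896 = +8.9860 (running +8.9860)
  i=2: 0.8606·4.0526 − -1.3187·3.7227 = +8.3966 (running +17.3826)
  i=3: -1.3187·1.8760 − -4.0505·4.0526 = +13.9415 (running +31.3241)
  i=4: -4.0505·-0.8822 − -5.3636·1.8760 = +13.6358 (running +44.9599)
  i=5: -5.3636·-4.3867 − -0.9488·-0.8822 = +22.6914 (running +67.6513)
  i=6: -0.9488·-1.9661 − 3.1391·-4.3867 = +15.6361 (running +83.2874)
  i=7: 3.1391·0.6896 − 2.5732·-1.9661 = +7.2243 (running +90.5117)
Area = |Σ|/2 = |90.5117|/2 = 45.2559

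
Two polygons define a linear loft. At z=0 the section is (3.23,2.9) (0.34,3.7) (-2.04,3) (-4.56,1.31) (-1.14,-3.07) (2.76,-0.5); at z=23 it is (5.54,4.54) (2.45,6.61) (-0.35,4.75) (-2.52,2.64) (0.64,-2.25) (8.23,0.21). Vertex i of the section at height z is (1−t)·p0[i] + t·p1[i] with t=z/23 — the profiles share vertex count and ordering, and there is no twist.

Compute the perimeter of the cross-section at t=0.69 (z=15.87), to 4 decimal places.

Cross-section at t=0.69: each vertex is (1-t)·p0[i] + t·p1[i].
  v1: (1-0.69)·(3.23,2.9) + 0.69·(5.54,4.54) = (4.8239,4.0316)
  v2: (1-0.69)·(0.34,3.7) + 0.69·(2.45,6.61) = (1.7959,5.7079)
  v3: (1-0.69)·(-2.04,3) + 0.69·(-0.35,4.75) = (-0.8739,4.2075)
  v4: (1-0.69)·(-4.56,1.31) + 0.69·(-2.52,2.64) = (-3.1524,2.2277)
  v5: (1-0.69)·(-1.14,-3.07) + 0.69·(0.64,-2.25) = (0.0882,-2.5042)
  v6: (1-0.69)·(2.76,-0.5) + 0.69·(8.23,0.21) = (6.5343,-0.0101)
Perimeter = Σ |v_{i+1} − v_i|:
  edge 1→2: √(-3.0280² + 1.6763²) = 3.4610 (running 3.4610)
  edge 2→3: √(-2.6698² + -1.5004²) = 3.0625 (running 6.5236)
  edge 3→4: √(-2.2785² + -1.9798²) = 3.0185 (running 9.5420)
  edge 4→5: √(3.2406² + -4.7319²) = 5.7352 (running 15.2772)
  edge 5→6: √(6.4461² + 2.4941²) = 6.9118 (running 22.1890)
  edge 6→1: √(-1.7104² + 4.0417²) = 4.3887 (running 26.5777)
Perimeter = 26.5777

Perimeter at t=0.69: 26.5777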